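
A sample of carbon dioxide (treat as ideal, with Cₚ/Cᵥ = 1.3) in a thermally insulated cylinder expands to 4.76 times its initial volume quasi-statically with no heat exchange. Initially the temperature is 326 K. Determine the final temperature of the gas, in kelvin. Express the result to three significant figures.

T₂ ≈ 204 K

For a reversible adiabat TV^(γ−1) is constant, so T₂ = T₁ (V₁/V₂)^(γ−1).
T₂ = 326 × (1/4.76)^(0.3) = 204.1 K.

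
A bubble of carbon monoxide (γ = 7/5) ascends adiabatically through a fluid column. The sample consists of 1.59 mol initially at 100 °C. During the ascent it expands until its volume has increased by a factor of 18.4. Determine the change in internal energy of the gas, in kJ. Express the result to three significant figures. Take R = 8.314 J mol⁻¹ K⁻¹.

For a reversible adiabat TV^(γ−1) is constant, so T₂ = T₁ (V₁/V₂)^(γ−1).
T₁ = 100 °C = 373.1 K.
T₂ = 373.1 × (1/18.4)^(2/5) = 116.4 K.
Q = 0, so ΔU = W_on_gas = nCᵥΔT with Cᵥ = R/(γ−1) = 20.79 J/(mol·K).
ΔU = 1.59 × 20.79 × (116.4 − 373.1) = -8485 J.

ΔU ≈ -8.49 kJ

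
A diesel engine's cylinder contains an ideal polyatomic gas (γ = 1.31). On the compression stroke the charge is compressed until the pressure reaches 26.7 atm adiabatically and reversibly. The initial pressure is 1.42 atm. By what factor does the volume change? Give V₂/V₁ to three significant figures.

V₂/V₁ ≈ 0.106

From PV^γ = const, V₂/V₁ = (P₁/P₂)^(1/γ).
V₂/V₁ = (1.42/26.7)^(0.763) = 0.1065.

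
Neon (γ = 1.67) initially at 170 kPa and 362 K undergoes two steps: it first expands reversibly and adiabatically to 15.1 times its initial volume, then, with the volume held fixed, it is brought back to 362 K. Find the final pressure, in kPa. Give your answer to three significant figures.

P₃ ≈ 11.3 kPa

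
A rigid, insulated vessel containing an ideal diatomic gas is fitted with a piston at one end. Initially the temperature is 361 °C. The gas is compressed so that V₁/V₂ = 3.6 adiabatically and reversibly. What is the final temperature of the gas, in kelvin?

T₂ ≈ 1060 K

Adiabatic: T₁V₁^(γ−1) = T₂V₂^(γ−1) ⇒ T₂ = T₁ (V₁/V₂)^(γ−1).
For a diatomic ideal gas γ = 7/5, so γ−1 = 2/5.
T₁ = 361 °C = 634.1 K.
T₂ = 634.1 × 3.6^(2/5) = 1059 K.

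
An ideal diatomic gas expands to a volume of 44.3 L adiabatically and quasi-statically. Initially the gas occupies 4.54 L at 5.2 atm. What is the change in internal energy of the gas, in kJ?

ΔU ≈ -3.58 kJ

γ = 7/5 for a diatomic ideal gas.
P₂ = P₁(V₁/V₂)^γ = 5.2×(4.54/44.3)^(7/5) = 0.2142 atm.
For a reversible adiabat, W_by_gas = (P₁V₁ − P₂V₂)/(γ−1).
W_by = (526900×0.00454 − 21710×0.0443) / (2/5) = 3576 J.
Q = 0 ⇒ ΔU = −W_by = -3576 J.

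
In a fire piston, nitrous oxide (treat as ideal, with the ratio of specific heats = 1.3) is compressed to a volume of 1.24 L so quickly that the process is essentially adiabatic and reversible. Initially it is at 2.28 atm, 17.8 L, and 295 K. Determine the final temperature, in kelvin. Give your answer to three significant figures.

Adiabatic: T₁V₁^(γ−1) = T₂V₂^(γ−1) ⇒ T₂ = T₁ (V₁/V₂)^(γ−1).
T₂ = 295 × (17.8/1.24)^(0.3) = 656 K.

T₂ ≈ 656 K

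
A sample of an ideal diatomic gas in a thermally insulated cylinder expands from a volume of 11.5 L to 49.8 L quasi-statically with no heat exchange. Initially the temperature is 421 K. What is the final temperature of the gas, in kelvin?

Adiabatic: T₁V₁^(γ−1) = T₂V₂^(γ−1) ⇒ T₂ = T₁ (V₁/V₂)^(γ−1).
For a diatomic ideal gas γ = 7/5, so γ−1 = 2/5.
T₂ = 421 × (11.5/49.8)^(2/5) = 234.2 K.

T₂ ≈ 234 K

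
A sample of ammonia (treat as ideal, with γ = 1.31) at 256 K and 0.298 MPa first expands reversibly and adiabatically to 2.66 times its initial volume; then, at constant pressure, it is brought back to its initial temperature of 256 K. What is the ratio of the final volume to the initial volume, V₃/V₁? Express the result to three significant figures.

Adiabatic step: V₂/V₁ = 2.66; T₂ = T₁·(1/2.66)^(0.31) = 189 K.
Isobaric step: V₃/V₂ = T₃/T₂ = 256/189.
V₃/V₁ = (V₂/V₁)(V₃/V₂) = 2.66 × (256/189) = 3.602.

V₃/V₁ ≈ 3.60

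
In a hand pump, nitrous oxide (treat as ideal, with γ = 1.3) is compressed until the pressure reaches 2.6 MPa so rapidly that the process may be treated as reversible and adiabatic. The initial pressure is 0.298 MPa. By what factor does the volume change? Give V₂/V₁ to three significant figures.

V₂/V₁ ≈ 0.189

From PV^γ = const, V₂/V₁ = (P₁/P₂)^(1/γ).
V₂/V₁ = (0.298/2.6)^(0.769) = 0.1889.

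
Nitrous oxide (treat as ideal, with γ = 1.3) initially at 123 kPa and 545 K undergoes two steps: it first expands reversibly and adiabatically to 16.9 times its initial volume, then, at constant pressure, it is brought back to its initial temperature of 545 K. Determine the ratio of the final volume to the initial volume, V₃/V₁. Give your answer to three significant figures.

V₃/V₁ ≈ 39.5

Adiabatic step: V₂/V₁ = 16.9; T₂ = T₁·(1/16.9)^(0.3) = 233.4 K.
Isobaric step: V₃/V₂ = T₃/T₂ = 545/233.4.
V₃/V₁ = (V₂/V₁)(V₃/V₂) = 16.9 × (545/233.4) = 39.47.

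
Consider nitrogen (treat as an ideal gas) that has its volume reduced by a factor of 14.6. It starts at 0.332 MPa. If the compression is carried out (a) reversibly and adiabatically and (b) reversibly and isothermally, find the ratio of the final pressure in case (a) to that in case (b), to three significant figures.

For a diatomic ideal gas γ = 7/5.
Isothermal: P_b = P₁(V₁/V₂) = 0.332×14.6.
Adiabatic: P_a = P₁(V₁/V₂)^γ = 0.332×14.6^(7/5).
P_a/P_b = (V₁/V₂)^(γ−1) = 14.6^(2/5) = 2.922.

P_adiabatic / P_isothermal ≈ 2.92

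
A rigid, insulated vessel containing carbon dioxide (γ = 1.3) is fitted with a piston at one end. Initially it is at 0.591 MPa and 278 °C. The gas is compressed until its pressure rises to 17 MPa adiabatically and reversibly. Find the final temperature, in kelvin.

T₂ ≈ 1200 K

Along an adiabat T P^((1−γ)/γ) is constant, so T₂ = T₁ (P₂/P₁)^((γ−1)/γ).
T₁ = 278 °C = 551.1 K.
T₂ = 551.1 × (17/0.591)^(0.231) = 1197 K.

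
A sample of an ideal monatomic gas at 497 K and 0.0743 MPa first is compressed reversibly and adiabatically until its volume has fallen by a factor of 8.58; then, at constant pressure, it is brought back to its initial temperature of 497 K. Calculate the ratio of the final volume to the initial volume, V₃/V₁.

V₃/V₁ ≈ 0.0278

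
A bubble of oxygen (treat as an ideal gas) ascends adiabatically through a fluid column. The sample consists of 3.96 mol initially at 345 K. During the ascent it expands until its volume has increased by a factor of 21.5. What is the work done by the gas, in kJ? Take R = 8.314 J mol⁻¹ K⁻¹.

W ≈ 20.1 kJ

Adiabatic: T₁V₁^(γ−1) = T₂V₂^(γ−1) ⇒ T₂ = T₁ (V₁/V₂)^(γ−1).
γ = 7/5 for a diatomic ideal gas, so γ−1 = 2/5.
T₂ = 345 × (1/21.5)^(2/5) = 101.1 K.
Q = 0, so ΔU = W_on_gas = nCᵥΔT with Cᵥ = R/(γ−1) = 20.79 J/(mol·K).
ΔU = 3.96 × 20.79 × (101.1 − 345) = -20070 J.
Work done by the gas = −ΔU = 20070 J.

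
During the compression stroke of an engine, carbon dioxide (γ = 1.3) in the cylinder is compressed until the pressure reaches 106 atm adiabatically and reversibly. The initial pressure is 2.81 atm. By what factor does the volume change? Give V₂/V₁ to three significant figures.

From PV^γ = const, V₂/V₁ = (P₁/P₂)^(1/γ).
V₂/V₁ = (2.81/106)^(0.769) = 0.06127.

V₂/V₁ ≈ 0.0613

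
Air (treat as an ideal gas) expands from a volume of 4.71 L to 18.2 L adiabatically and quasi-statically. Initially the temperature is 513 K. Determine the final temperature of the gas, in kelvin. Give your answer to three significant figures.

Adiabatic: T₁V₁^(γ−1) = T₂V₂^(γ−1) ⇒ T₂ = T₁ (V₁/V₂)^(γ−1).
For a diatomic ideal gas γ = 7/5, so γ−1 = 2/5.
T₂ = 513 × (4.71/18.2)^(2/5) = 298.7 K.

T₂ ≈ 299 K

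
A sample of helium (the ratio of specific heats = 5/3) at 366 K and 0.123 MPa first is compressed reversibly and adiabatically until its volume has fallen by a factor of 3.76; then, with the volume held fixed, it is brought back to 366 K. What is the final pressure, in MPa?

P₃ ≈ 0.462 MPa

Adiabatic step (PV^γ = const): P₂ = 0.123×3.76^(5/3) = 1.118 MPa; T₂ = 366×3.76^(2/3) = 885 K.
Isochoric: P₃ = P₂(T₃/T₂) = 1.118 × (366/885) = 0.4625 MPa.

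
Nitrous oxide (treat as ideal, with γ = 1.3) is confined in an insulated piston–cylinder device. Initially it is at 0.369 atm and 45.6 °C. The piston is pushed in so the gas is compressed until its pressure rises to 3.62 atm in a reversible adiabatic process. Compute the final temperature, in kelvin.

T₂ ≈ 540 K

Adiabatic: T₂/T₁ = (P₂/P₁)^((γ−1)/γ).
T₁ = 45.6 °C = 318.8 K.
T₂ = 318.8 × (3.62/0.369)^(0.231) = 539.9 K.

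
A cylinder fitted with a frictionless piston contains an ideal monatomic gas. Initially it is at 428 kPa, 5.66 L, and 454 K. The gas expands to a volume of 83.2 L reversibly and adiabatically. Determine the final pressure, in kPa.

P₂ ≈ 4.85 kPa

Adiabatic: P₁V₁^γ = P₂V₂^γ ⇒ P₂ = P₁ (V₁/V₂)^γ.
γ = 5/3 for a monatomic ideal gas.
P₂ = 428 × (5.66/83.2)^(5/3) = 4.852 kPa.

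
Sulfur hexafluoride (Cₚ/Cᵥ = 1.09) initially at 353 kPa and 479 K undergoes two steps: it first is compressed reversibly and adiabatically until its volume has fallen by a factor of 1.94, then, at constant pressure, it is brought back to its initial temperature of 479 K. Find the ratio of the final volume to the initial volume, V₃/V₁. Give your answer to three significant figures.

Adiabatic step: V₂/V₁ = 0.5155; T₂ = T₁·1.94^(0.09) = 508.4 K.
Isobaric step: V₃/V₂ = T₃/T₂ = 479/508.4.
V₃/V₁ = (V₂/V₁)(V₃/V₂) = 0.5155 × (479/508.4) = 0.4856.

V₃/V₁ ≈ 0.486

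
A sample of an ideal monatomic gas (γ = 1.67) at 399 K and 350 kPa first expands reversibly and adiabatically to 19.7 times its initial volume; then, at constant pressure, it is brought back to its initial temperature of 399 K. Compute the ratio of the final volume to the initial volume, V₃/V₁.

V₃/V₁ ≈ 145

Adiabatic step: V₂/V₁ = 19.7; T₂ = T₁·(1/19.7)^(0.67) = 54.16 K.
Isobaric step: V₃/V₂ = T₃/T₂ = 399/54.16.
V₃/V₁ = (V₂/V₁)(V₃/V₂) = 19.7 × (399/54.16) = 145.1.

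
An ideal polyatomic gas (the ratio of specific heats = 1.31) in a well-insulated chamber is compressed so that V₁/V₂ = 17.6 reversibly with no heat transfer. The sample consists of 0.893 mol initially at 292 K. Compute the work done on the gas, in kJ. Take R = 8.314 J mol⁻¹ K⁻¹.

For a reversible adiabat TV^(γ−1) is constant, so T₂ = T₁ (V₁/V₂)^(γ−1).
T₂ = 292 × 17.6^(0.31) = 710.4 K.
Q = 0, so ΔU = W_on_gas = nCᵥΔT with Cᵥ = R/(γ−1) = 26.82 J/(mol·K).
ΔU = 0.893 × 26.82 × (710.4 − 292) = 10020 J.

W ≈ 10.0 kJ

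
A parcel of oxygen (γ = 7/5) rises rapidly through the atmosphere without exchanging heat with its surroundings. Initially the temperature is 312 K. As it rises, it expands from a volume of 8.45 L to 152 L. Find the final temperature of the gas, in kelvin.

For a reversible adiabat TV^(γ−1) is constant, so T₂ = T₁ (V₁/V₂)^(γ−1).
T₂ = 312 × (8.45/152)^(2/5) = 98.21 K.

T₂ ≈ 98.2 K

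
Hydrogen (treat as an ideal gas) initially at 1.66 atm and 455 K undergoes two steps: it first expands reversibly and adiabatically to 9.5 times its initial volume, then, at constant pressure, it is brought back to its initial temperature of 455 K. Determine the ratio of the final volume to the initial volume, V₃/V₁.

For a diatomic ideal gas γ = 7/5.
Adiabatic step: V₂/V₁ = 9.5; T₂ = T₁·(1/9.5)^(2/5) = 184.9 K.
Isobaric step: V₃/V₂ = T₃/T₂ = 455/184.9.
V₃/V₁ = (V₂/V₁)(V₃/V₂) = 9.5 × (455/184.9) = 23.38.

V₃/V₁ ≈ 23.4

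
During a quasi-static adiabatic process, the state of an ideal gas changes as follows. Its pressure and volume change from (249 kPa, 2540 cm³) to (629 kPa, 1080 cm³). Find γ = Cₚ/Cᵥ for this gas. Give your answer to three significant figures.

PV^γ = const ⇒ γ = ln(P₂/P₁) / ln(V₁/V₂).
γ = ln(629/249) / ln(2540/1080) = 1.084.

γ ≈ 1.08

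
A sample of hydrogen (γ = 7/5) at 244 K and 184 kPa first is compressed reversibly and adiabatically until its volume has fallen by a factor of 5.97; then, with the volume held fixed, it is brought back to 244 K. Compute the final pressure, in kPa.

P₃ ≈ 1100 kPa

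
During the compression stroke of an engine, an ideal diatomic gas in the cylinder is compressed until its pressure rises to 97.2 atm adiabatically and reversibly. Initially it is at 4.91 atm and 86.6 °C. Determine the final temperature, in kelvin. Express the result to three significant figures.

T₂ ≈ 844 K

Adiabatic: T₂/T₁ = (P₂/P₁)^((γ−1)/γ).
For a diatomic ideal gas γ = 7/5, so (γ−1)/γ = 2/7.
T₁ = 86.6 °C = 359.8 K.
T₂ = 359.8 × (97.2/4.91)^(2/7) = 844.2 K.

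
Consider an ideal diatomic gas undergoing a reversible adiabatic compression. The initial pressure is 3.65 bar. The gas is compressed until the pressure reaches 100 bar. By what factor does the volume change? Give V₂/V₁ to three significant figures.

V₂/V₁ ≈ 0.0940

From PV^γ = const, V₂/V₁ = (P₁/P₂)^(1/γ).
For a diatomic ideal gas γ = 7/5.
V₂/V₁ = (3.65/100)^(5/7) = 0.09399.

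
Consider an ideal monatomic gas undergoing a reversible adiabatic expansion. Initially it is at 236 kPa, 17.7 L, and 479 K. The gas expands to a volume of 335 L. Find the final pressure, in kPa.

Adiabatic: P₁V₁^γ = P₂V₂^γ ⇒ P₂ = P₁ (V₁/V₂)^γ.
γ = 5/3 for a monatomic ideal gas.
P₂ = 236 × (17.7/335)^(5/3) = 1.756 kPa.

P₂ ≈ 1.76 kPa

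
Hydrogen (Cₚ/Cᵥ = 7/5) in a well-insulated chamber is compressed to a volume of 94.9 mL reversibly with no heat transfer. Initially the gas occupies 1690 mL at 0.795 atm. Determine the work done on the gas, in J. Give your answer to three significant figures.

P₂ = P₁(V₁/V₂)^γ = 0.795×(1690/94.9)^(7/5) = 44.8 atm.
For a reversible adiabat, W_by_gas = (P₁V₁ − P₂V₂)/(γ−1).
W_by = (80550×0.00169 − 4.539×10^6×9.49×10^-5) / (2/5) = -736.5 J.
W_on_gas = −W_by = 736.5 J.

W ≈ 737 J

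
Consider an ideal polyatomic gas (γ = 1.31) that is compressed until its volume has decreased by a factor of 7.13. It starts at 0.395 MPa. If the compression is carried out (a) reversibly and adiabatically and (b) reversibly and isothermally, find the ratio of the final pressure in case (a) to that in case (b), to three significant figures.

P_adiabatic / P_isothermal ≈ 1.84

Isothermal: P_b = P₁(V₁/V₂) = 0.395×7.13.
Adiabatic: P_a = P₁(V₁/V₂)^γ = 0.395×7.13^(1.31).
P_a/P_b = (V₁/V₂)^(γ−1) = 7.13^(0.31) = 1.838.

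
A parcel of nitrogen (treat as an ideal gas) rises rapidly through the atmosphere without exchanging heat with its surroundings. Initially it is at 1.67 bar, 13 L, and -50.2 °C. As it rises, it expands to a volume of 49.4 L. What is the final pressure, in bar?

P₂ ≈ 0.258 bar

Since PV^γ is constant along a reversible adiabat, P₂ = P₁ (V₁/V₂)^γ.
γ = 7/5 for a diatomic ideal gas.
P₂ = 1.67 × (13/49.4)^(7/5) = 0.2576 bar.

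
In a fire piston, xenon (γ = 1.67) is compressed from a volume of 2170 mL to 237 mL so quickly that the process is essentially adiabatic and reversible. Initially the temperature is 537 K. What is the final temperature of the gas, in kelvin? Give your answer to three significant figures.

Adiabatic: T₁V₁^(γ−1) = T₂V₂^(γ−1) ⇒ T₂ = T₁ (V₁/V₂)^(γ−1).
T₂ = 537 × (2170/237)^(0.67) = 2368 K.

T₂ ≈ 2370 K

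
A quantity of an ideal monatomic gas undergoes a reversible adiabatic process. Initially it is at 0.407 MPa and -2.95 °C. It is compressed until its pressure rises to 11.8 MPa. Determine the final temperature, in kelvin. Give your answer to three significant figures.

T₂ ≈ 1040 K

Along an adiabat T P^((1−γ)/γ) is constant, so T₂ = T₁ (P₂/P₁)^((γ−1)/γ).
For a monatomic ideal gas γ = 5/3, so (γ−1)/γ = 2/5.
T₁ = -2.95 °C = 270.2 K.
T₂ = 270.2 × (11.8/0.407)^(2/5) = 1039 K.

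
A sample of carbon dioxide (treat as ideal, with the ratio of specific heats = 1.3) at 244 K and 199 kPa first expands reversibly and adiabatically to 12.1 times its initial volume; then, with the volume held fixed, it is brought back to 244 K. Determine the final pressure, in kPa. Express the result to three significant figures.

P₃ ≈ 16.4 kPa

Adiabatic step (PV^γ = const): P₂ = 199×(1/12.1)^(1.3) = 7.785 kPa; T₂ = 244×(1/12.1)^(0.3) = 115.5 K.
Isochoric: P₃ = P₂(T₃/T₂) = 7.785 × (244/115.5) = 16.45 kPa.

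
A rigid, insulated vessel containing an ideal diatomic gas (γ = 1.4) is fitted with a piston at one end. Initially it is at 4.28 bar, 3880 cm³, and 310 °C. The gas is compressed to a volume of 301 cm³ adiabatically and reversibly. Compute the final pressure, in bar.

P₂ ≈ 153 bar

Adiabatic: P₁V₁^γ = P₂V₂^γ ⇒ P₂ = P₁ (V₁/V₂)^γ.
P₂ = 4.28 × (3880/301)^(1.4) = 153.4 bar.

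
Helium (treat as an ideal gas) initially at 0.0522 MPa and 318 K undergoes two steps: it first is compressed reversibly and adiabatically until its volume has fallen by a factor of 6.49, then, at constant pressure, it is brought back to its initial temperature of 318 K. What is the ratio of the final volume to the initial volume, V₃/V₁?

For a monatomic ideal gas γ = 5/3.
Adiabatic step: V₂/V₁ = 0.1541; T₂ = T₁·6.49^(2/3) = 1106 K.
Isobaric step: V₃/V₂ = T₃/T₂ = 318/1106.
V₃/V₁ = (V₂/V₁)(V₃/V₂) = 0.1541 × (318/1106) = 0.04429.

V₃/V₁ ≈ 0.0443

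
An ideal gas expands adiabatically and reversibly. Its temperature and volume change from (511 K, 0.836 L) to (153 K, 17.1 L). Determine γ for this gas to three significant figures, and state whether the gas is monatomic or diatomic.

γ ≈ 1.40; diatomic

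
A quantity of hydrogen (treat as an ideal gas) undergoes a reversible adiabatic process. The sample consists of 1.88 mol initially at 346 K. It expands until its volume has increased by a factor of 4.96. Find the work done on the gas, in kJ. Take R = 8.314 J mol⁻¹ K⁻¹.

W ≈ -6.40 kJ

Adiabatic: T₁V₁^(γ−1) = T₂V₂^(γ−1) ⇒ T₂ = T₁ (V₁/V₂)^(γ−1).
γ = 7/5 for a diatomic ideal gas, so γ−1 = 2/5.
T₂ = 346 × (1/4.96)^(2/5) = 182.3 K.
Q = 0, so ΔU = W_on_gas = nCᵥΔT with Cᵥ = R/(γ−1) = 20.79 J/(mol·K).
ΔU = 1.88 × 20.79 × (182.3 − 346) = -6395 J.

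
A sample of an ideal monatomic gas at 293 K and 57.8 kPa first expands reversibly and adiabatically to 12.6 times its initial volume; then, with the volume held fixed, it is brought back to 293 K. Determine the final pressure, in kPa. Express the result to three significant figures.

For a monatomic ideal gas γ = 5/3.
Adiabatic step (PV^γ = const): P₂ = 57.8×(1/12.6)^(5/3) = 0.8472 kPa; T₂ = 293×(1/12.6)^(2/3) = 54.11 K.
Isochoric: P₃ = P₂(T₃/T₂) = 0.8472 × (293/54.11) = 4.587 kPa.

P₃ ≈ 4.59 kPa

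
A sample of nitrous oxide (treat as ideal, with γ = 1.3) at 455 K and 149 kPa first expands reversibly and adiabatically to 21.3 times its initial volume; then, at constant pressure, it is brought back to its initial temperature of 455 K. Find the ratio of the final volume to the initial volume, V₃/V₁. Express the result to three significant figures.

V₃/V₁ ≈ 53.3

Adiabatic step: V₂/V₁ = 21.3; T₂ = T₁·(1/21.3)^(0.3) = 181.8 K.
Isobaric step: V₃/V₂ = T₃/T₂ = 455/181.8.
V₃/V₁ = (V₂/V₁)(V₃/V₂) = 21.3 × (455/181.8) = 53.32.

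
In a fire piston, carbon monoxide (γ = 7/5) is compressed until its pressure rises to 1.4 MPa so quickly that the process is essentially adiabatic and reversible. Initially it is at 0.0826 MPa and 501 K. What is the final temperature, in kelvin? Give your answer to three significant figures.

T₂ ≈ 1120 K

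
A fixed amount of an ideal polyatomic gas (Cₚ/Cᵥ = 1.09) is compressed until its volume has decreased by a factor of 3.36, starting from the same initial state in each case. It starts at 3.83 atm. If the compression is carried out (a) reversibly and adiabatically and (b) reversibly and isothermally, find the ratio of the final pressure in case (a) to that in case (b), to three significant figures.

Isothermal: P_b = P₁(V₁/V₂) = 3.83×3.36.
Adiabatic: P_a = P₁(V₁/V₂)^γ = 3.83×3.36^(1.09).
P_a/P_b = (V₁/V₂)^(γ−1) = 3.36^(0.09) = 1.115.

P_adiabatic / P_isothermal ≈ 1.12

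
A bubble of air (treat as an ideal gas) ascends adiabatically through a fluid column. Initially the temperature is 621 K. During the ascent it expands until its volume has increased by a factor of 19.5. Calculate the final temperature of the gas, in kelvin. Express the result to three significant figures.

T₂ ≈ 189 K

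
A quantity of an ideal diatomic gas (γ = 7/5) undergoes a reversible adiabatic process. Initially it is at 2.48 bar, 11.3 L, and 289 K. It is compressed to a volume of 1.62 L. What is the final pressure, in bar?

Since PV^γ is constant along a reversible adiabat, P₂ = P₁ (V₁/V₂)^γ.
P₂ = 2.48 × (11.3/1.62)^(7/5) = 37.62 bar.

P₂ ≈ 37.6 bar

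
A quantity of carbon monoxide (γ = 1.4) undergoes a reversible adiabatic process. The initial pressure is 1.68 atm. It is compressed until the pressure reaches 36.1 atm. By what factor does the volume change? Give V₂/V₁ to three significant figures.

V₂/V₁ ≈ 0.112

From PV^γ = const, V₂/V₁ = (P₁/P₂)^(1/γ).
V₂/V₁ = (1.68/36.1)^(0.714) = 0.1118.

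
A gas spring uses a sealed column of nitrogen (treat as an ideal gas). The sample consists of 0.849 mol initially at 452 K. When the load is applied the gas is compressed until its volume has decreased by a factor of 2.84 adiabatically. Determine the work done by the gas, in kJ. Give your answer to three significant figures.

W ≈ -4.13 kJ

For a reversible adiabat TV^(γ−1) is constant, so T₂ = T₁ (V₁/V₂)^(γ−1).
γ = 7/5 for a diatomic ideal gas, so γ−1 = 2/5.
T₂ = 452 × 2.84^(2/5) = 686.2 K.
Q = 0, so ΔU = W_on_gas = nCᵥΔT with Cᵥ = R/(γ−1) = 20.79 J/(mol·K).
ΔU = 0.849 × 20.79 × (686.2 − 452) = 4133 J.
Work done by the gas = −ΔU = -4133 J.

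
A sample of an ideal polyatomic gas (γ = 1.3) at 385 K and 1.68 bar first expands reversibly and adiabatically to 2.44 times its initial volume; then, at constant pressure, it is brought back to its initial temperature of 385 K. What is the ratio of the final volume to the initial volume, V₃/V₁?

Adiabatic step: V₂/V₁ = 2.44; T₂ = T₁·(1/2.44)^(0.3) = 294.6 K.
Isobaric step: V₃/V₂ = T₃/T₂ = 385/294.6.
V₃/V₁ = (V₂/V₁)(V₃/V₂) = 2.44 × (385/294.6) = 3.189.

V₃/V₁ ≈ 3.19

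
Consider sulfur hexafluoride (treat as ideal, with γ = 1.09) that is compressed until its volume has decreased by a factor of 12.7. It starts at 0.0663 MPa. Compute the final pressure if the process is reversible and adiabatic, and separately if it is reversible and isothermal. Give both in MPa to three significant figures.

adiabatic: 1.06 MPa; isothermal: 0.842 MPa

Isothermal: P₂ = P₁(V₁/V₂) = 0.0663×12.7 = 0.842 MPa.
Adiabatic: P₂ = P₁(V₁/V₂)^γ = 0.0663×12.7^(1.09) = 1.058 MPa.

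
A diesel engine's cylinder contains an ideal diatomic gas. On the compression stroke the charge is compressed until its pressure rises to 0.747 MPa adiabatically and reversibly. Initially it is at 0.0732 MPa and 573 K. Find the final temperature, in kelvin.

T₂ ≈ 1110 K

Along an adiabat T P^((1−γ)/γ) is constant, so T₂ = T₁ (P₂/P₁)^((γ−1)/γ).
For a diatomic ideal gas γ = 7/5, so (γ−1)/γ = 2/7.
T₂ = 573 × (0.747/0.0732)^(2/7) = 1113 K.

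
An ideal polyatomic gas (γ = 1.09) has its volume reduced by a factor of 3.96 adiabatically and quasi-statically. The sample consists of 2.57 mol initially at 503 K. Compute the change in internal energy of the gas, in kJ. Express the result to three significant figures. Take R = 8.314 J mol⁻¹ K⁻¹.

ΔU ≈ 15.7 kJ

Adiabatic: T₁V₁^(γ−1) = T₂V₂^(γ−1) ⇒ T₂ = T₁ (V₁/V₂)^(γ−1).
T₂ = 503 × 3.96^(0.09) = 569.3 K.
Q = 0, so ΔU = W_on_gas = nCᵥΔT with Cᵥ = R/(γ−1) = 92.38 J/(mol·K).
ΔU = 2.57 × 92.38 × (569.3 − 503) = 15750 J.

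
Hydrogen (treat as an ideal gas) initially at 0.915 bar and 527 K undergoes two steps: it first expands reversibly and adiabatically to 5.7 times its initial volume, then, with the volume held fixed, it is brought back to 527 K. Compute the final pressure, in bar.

P₃ ≈ 0.161 bar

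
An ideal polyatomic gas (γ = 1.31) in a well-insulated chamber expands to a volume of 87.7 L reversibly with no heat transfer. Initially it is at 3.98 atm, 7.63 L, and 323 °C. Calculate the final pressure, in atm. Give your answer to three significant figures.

P₂ ≈ 0.162 atm

Adiabatic: P₁V₁^γ = P₂V₂^γ ⇒ P₂ = P₁ (V₁/V₂)^γ.
P₂ = 3.98 × (7.63/87.7)^(1.31) = 0.1624 atm.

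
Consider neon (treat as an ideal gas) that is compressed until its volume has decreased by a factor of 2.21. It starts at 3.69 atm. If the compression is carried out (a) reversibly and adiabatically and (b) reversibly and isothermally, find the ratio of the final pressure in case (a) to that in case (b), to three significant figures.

P_adiabatic / P_isothermal ≈ 1.70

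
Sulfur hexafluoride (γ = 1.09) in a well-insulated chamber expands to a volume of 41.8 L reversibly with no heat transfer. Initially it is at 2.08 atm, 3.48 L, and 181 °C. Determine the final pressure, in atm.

P₂ ≈ 0.138 atm

Adiabatic: P₁V₁^γ = P₂V₂^γ ⇒ P₂ = P₁ (V₁/V₂)^γ.
P₂ = 2.08 × (3.48/41.8)^(1.09) = 0.1385 atm.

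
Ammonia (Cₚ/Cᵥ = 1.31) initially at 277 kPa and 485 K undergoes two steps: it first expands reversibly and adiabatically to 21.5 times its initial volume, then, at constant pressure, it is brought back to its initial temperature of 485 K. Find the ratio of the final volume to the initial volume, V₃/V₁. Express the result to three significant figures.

V₃/V₁ ≈ 55.7

Adiabatic step: V₂/V₁ = 21.5; T₂ = T₁·(1/21.5)^(0.31) = 187.4 K.
Isobaric step: V₃/V₂ = T₃/T₂ = 485/187.4.
V₃/V₁ = (V₂/V₁)(V₃/V₂) = 21.5 × (485/187.4) = 55.65.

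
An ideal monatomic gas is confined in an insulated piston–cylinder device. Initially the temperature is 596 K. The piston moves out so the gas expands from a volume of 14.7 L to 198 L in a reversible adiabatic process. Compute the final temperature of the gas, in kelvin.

Adiabatic: T₁V₁^(γ−1) = T₂V₂^(γ−1) ⇒ T₂ = T₁ (V₁/V₂)^(γ−1).
For a monatomic ideal gas γ = 5/3, so γ−1 = 2/3.
T₂ = 596 × (14.7/198)^(2/3) = 105.3 K.

T₂ ≈ 105 K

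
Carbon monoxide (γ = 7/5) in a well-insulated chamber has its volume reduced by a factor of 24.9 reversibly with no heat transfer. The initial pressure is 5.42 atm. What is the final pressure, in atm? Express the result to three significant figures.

Adiabatic: P₁V₁^γ = P₂V₂^γ ⇒ P₂ = P₁ (V₁/V₂)^γ.
P₂ = 5.42 × 24.9^(7/5) = 488.3 atm.

P₂ ≈ 488 atm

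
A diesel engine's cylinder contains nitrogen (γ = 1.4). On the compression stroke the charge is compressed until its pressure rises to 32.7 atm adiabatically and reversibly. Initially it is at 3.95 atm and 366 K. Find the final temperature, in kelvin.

T₂ ≈ 670 K

Adiabatic: T₂/T₁ = (P₂/P₁)^((γ−1)/γ).
T₂ = 366 × (32.7/3.95)^(0.286) = 669.5 K.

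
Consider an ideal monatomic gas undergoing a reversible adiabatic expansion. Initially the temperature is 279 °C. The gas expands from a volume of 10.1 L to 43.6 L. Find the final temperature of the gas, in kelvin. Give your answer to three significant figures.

Adiabatic: T₁V₁^(γ−1) = T₂V₂^(γ−1) ⇒ T₂ = T₁ (V₁/V₂)^(γ−1).
For a monatomic ideal gas γ = 5/3, so γ−1 = 2/3.
T₁ = 279 °C = 552.1 K.
T₂ = 552.1 × (10.1/43.6)^(2/3) = 208.3 K.

T₂ ≈ 208 K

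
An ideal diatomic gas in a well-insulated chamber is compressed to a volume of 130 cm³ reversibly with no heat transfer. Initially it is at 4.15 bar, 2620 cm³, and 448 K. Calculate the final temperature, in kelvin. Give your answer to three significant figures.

Adiabatic: T₁V₁^(γ−1) = T₂V₂^(γ−1) ⇒ T₂ = T₁ (V₁/V₂)^(γ−1).
γ = 7/5 for a diatomic ideal gas.
T₂ = 448 × (2620/130)^(2/5) = 1489 K.

T₂ ≈ 1490 K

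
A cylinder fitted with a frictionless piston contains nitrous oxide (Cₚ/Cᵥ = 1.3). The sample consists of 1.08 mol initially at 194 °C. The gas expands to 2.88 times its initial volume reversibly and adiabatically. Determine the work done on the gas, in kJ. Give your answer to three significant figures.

W ≈ -3.80 kJ

Adiabatic: T₁V₁^(γ−1) = T₂V₂^(γ−1) ⇒ T₂ = T₁ (V₁/V₂)^(γ−1).
T₁ = 194 °C = 467.1 K.
T₂ = 467.1 × (1/2.88)^(0.3) = 340.1 K.
Q = 0, so ΔU = W_on_gas = nCᵥΔT with Cᵥ = R/(γ−1) = 27.71 J/(mol·K).
ΔU = 1.08 × 27.71 × (340.1 − 467.1) = -3802 J.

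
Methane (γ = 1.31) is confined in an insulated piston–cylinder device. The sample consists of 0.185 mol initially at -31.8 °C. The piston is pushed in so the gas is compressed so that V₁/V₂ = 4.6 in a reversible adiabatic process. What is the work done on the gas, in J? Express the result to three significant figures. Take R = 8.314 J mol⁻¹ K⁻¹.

Adiabatic: T₁V₁^(γ−1) = T₂V₂^(γ−1) ⇒ T₂ = T₁ (V₁/V₂)^(γ−1).
T₁ = -31.8 °C = 241.3 K.
T₂ = 241.3 × 4.6^(0.31) = 387.3 K.
Q = 0, so ΔU = W_on_gas = nCᵥΔT with Cᵥ = R/(γ−1) = 26.82 J/(mol·K).
ΔU = 0.185 × 26.82 × (387.3 − 241.3) = 724.4 J.

W ≈ 724 J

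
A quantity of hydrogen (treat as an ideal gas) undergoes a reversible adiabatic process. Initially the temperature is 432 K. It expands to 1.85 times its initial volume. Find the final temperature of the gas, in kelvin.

T₂ ≈ 338 K

For a reversible adiabat TV^(γ−1) is constant, so T₂ = T₁ (V₁/V₂)^(γ−1).
For a diatomic ideal gas γ = 7/5, so γ−1 = 2/5.
T₂ = 432 × (1/1.85)^(2/5) = 337.8 K.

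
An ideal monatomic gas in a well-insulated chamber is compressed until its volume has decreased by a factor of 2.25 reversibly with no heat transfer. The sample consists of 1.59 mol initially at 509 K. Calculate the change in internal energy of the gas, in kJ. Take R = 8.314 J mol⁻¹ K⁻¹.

For a reversible adiabat TV^(γ−1) is constant, so T₂ = T₁ (V₁/V₂)^(γ−1).
γ = 5/3 for a monatomic ideal gas, so γ−1 = 2/3.
T₂ = 509 × 2.25^(2/3) = 874 K.
Q = 0, so ΔU = W_on_gas = nCᵥΔT with Cᵥ = R/(γ−1) = 12.47 J/(mol·K).
ΔU = 1.59 × 12.47 × (874 − 509) = 7237 J.

ΔU ≈ 7.24 kJ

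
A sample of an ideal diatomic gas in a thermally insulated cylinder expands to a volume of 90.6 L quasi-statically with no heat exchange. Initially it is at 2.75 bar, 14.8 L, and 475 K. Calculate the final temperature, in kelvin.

Adiabatic: T₁V₁^(γ−1) = T₂V₂^(γ−1) ⇒ T₂ = T₁ (V₁/V₂)^(γ−1).
γ = 7/5 for a diatomic ideal gas.
T₂ = 475 × (14.8/90.6)^(2/5) = 230.1 K.

T₂ ≈ 230 K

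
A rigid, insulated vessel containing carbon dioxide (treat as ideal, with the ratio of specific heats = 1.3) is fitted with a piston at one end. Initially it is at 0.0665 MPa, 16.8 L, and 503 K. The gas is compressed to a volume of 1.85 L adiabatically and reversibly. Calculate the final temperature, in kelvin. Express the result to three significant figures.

T₂ ≈ 975 K

Adiabatic: T₁V₁^(γ−1) = T₂V₂^(γ−1) ⇒ T₂ = T₁ (V₁/V₂)^(γ−1).
T₂ = 503 × (16.8/1.85)^(0.3) = 975 K.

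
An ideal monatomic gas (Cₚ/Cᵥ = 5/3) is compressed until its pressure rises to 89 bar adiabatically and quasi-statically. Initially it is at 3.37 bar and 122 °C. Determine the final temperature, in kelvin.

Along an adiabat T P^((1−γ)/γ) is constant, so T₂ = T₁ (P₂/P₁)^((γ−1)/γ).
T₁ = 122 °C = 395.1 K.
T₂ = 395.1 × (89/3.37)^(2/5) = 1464 K.

T₂ ≈ 1460 K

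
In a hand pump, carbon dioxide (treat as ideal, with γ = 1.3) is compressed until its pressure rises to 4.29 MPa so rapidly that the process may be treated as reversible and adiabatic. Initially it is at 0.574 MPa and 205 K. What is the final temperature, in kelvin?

Along an adiabat T P^((1−γ)/γ) is constant, so T₂ = T₁ (P₂/P₁)^((γ−1)/γ).
T₂ = 205 × (4.29/0.574)^(0.231) = 326.1 K.

T₂ ≈ 326 K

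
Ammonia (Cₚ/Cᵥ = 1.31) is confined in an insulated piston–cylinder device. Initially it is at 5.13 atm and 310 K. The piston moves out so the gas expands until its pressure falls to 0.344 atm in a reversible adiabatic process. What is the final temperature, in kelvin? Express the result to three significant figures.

Adiabatic: T₂/T₁ = (P₂/P₁)^((γ−1)/γ).
T₂ = 310 × (0.344/5.13)^(0.237) = 163.5 K.

T₂ ≈ 164 K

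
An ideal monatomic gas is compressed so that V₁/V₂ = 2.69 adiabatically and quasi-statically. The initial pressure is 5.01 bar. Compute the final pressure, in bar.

Adiabatic: P₁V₁^γ = P₂V₂^γ ⇒ P₂ = P₁ (V₁/V₂)^γ.
For a monatomic ideal gas γ = 5/3.
P₂ = 5.01 × 2.69^(5/3) = 26.07 bar.

P₂ ≈ 26.1 bar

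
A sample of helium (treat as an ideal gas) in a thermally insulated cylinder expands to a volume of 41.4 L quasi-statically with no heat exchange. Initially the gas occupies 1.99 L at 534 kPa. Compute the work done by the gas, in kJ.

γ = 5/3 for a monatomic ideal gas.
P₂ = P₁(V₁/V₂)^γ = 534×(1.99/41.4)^(5/3) = 3.393 kPa.
For a reversible adiabat, W_by_gas = (P₁V₁ − P₂V₂)/(γ−1).
W_by = (534000×0.00199 − 3393×0.0414) / (2/3) = 1383 J.

W ≈ 1.38 kJ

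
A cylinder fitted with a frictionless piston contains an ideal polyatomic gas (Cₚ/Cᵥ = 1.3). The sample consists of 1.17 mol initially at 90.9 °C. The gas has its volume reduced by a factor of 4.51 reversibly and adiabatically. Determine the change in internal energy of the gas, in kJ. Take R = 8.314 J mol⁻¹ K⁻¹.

For a reversible adiabat TV^(γ−1) is constant, so T₂ = T₁ (V₁/V₂)^(γ−1).
T₁ = 90.9 °C = 364 K.
T₂ = 364 × 4.51^(0.3) = 572 K.
Q = 0, so ΔU = W_on_gas = nCᵥΔT with Cᵥ = R/(γ−1) = 27.71 J/(mol·K).
ΔU = 1.17 × 27.71 × (572 − 364) = 6743 J.

ΔU ≈ 6.74 kJ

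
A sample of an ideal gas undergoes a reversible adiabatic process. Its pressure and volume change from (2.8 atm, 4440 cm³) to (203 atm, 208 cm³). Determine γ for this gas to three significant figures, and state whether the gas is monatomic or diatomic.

γ ≈ 1.40; diatomic

PV^γ = const ⇒ γ = ln(P₂/P₁) / ln(V₁/V₂).
γ = ln(203/2.8) / ln(4440/208) = 1.399.
γ ≈ 1.40 is close to 7/5, so the gas is diatomic.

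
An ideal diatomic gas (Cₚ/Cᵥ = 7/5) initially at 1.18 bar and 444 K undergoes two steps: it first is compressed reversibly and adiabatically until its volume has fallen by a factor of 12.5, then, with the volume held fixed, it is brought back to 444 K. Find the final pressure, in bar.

P₃ ≈ 14.7 bar

Adiabatic step (PV^γ = const): P₂ = 1.18×12.5^(7/5) = 40.51 bar; T₂ = 444×12.5^(2/5) = 1219 K.
Isochoric: P₃ = P₂(T₃/T₂) = 40.51 × (444/1219) = 14.75 bar.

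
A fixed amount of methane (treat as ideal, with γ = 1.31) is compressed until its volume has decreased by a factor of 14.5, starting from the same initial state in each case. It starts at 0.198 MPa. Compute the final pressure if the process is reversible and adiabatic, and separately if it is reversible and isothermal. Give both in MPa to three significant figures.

adiabatic: 6.58 MPa; isothermal: 2.87 MPa

Isothermal: P₂ = P₁(V₁/V₂) = 0.198×14.5 = 2.871 MPa.
Adiabatic: P₂ = P₁(V₁/V₂)^γ = 0.198×14.5^(1.31) = 6.577 MPa.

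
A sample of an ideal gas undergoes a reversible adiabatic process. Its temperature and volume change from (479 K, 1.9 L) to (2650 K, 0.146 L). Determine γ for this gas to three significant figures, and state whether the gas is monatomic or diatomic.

TV^(γ−1) = const ⇒ γ − 1 = ln(T₂/T₁) / ln(V₁/V₂).
γ = 1 + ln(2650/479) / ln(1.9/0.146) = 1.667.
γ ≈ 1.67 is close to 5/3, so the gas is monatomic.

γ ≈ 1.67; monatomic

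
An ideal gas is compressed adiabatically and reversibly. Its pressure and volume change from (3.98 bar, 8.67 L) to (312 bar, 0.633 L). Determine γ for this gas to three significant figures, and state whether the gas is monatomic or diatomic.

γ ≈ 1.67; monatomic

PV^γ = const ⇒ γ = ln(P₂/P₁) / ln(V₁/V₂).
γ = ln(312/3.98) / ln(8.67/0.633) = 1.667.
γ ≈ 1.67 is close to 5/3, so the gas is monatomic.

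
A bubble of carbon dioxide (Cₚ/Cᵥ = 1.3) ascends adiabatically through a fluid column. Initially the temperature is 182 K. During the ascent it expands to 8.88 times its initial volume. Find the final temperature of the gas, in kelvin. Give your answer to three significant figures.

Adiabatic: T₁V₁^(γ−1) = T₂V₂^(γ−1) ⇒ T₂ = T₁ (V₁/V₂)^(γ−1).
T₂ = 182 × (1/8.88)^(0.3) = 94.53 K.

T₂ ≈ 94.5 K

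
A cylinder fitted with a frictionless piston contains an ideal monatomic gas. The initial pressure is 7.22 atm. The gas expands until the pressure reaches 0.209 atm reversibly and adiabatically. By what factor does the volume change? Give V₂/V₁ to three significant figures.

From PV^γ = const, V₂/V₁ = (P₁/P₂)^(1/γ).
For a monatomic ideal gas γ = 5/3.
V₂/V₁ = (7.22/0.209)^(3/5) = 8.376.

V₂/V₁ ≈ 8.38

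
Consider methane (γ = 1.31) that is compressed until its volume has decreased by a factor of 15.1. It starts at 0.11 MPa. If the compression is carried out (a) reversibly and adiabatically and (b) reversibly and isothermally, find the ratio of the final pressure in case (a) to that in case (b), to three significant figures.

P_adiabatic / P_isothermal ≈ 2.32

Isothermal: P_b = P₁(V₁/V₂) = 0.11×15.1.
Adiabatic: P_a = P₁(V₁/V₂)^γ = 0.11×15.1^(1.31).
P_a/P_b = (V₁/V₂)^(γ−1) = 15.1^(0.31) = 2.32.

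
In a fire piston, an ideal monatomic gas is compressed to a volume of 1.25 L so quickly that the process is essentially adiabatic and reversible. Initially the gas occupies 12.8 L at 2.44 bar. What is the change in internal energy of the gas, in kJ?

ΔU ≈ 17.4 kJ

γ = 5/3 for a monatomic ideal gas.
P₂ = P₁(V₁/V₂)^γ = 2.44×(12.8/1.25)^(5/3) = 117.8 bar.
For a reversible adiabat, W_by_gas = (P₁V₁ − P₂V₂)/(γ−1).
W_by = (244000×0.0128 − 1.178×10^7×0.00125) / (2/3) = -17410 J.
Q = 0 ⇒ ΔU = −W_by = 17410 J.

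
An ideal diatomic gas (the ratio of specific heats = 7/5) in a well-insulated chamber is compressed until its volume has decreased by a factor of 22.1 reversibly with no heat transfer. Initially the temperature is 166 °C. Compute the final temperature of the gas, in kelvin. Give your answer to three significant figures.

For a reversible adiabat TV^(γ−1) is constant, so T₂ = T₁ (V₁/V₂)^(γ−1).
T₁ = 166 °C = 439.1 K.
T₂ = 439.1 × 22.1^(2/5) = 1515 K.

T₂ ≈ 1510 K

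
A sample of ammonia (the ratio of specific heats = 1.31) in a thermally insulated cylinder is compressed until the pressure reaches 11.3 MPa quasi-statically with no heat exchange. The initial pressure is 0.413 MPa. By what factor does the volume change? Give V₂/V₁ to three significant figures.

V₂/V₁ ≈ 0.0800

From PV^γ = const, V₂/V₁ = (P₁/P₂)^(1/γ).
V₂/V₁ = (0.413/11.3)^(0.763) = 0.07998.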